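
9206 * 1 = 9206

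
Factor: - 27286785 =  - 3^2*5^1*17^1*53^1*673^1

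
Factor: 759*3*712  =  1621224 = 2^3*3^2*11^1*23^1*89^1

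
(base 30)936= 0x2004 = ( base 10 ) 8196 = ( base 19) 13D7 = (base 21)IC6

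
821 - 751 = 70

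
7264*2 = 14528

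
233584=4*58396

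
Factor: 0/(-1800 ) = 0^1 = 0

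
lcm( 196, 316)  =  15484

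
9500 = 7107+2393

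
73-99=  - 26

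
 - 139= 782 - 921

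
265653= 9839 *27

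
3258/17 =191 + 11/17 = 191.65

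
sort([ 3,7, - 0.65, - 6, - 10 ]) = [ - 10,-6, - 0.65, 3,  7]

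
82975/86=82975/86 = 964.83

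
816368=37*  22064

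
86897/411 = 211 + 176/411 =211.43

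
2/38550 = 1/19275 = 0.00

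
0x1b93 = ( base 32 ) 6SJ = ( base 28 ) 903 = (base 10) 7059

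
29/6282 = 29/6282 = 0.00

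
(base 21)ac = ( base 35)6c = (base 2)11011110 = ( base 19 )bd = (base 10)222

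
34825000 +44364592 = 79189592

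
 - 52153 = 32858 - 85011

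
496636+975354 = 1471990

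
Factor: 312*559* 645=2^3*3^2 * 5^1*13^2*43^2  =  112493160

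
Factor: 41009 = 23^1*1783^1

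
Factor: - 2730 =-2^1* 3^1*5^1*7^1*13^1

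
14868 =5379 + 9489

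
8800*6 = 52800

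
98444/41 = 98444/41 = 2401.07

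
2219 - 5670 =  - 3451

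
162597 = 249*653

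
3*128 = 384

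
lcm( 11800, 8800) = 519200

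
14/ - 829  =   - 14/829 = - 0.02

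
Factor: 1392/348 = 2^2 =4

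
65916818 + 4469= 65921287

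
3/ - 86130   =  -1 + 28709/28710 = - 0.00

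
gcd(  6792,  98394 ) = 6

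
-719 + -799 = - 1518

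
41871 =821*51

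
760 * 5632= 4280320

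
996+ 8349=9345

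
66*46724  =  3083784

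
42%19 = 4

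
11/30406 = 11/30406 = 0.00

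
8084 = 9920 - 1836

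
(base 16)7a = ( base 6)322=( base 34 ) 3k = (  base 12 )A2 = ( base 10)122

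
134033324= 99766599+34266725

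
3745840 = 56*66890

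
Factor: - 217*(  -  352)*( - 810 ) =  - 61871040 = -2^6*3^4 * 5^1*7^1*11^1*31^1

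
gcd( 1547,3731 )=91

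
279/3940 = 279/3940 = 0.07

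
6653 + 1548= 8201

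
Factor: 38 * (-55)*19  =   - 2^1*5^1*11^1 * 19^2 = -39710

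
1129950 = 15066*75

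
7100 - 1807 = 5293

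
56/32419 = 56/32419 =0.00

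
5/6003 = 5/6003 = 0.00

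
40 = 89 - 49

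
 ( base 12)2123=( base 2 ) 111000101011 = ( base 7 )13401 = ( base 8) 7053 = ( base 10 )3627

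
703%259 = 185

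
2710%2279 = 431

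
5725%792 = 181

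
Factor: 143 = 11^1 *13^1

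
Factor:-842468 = -2^2*11^1*41^1*467^1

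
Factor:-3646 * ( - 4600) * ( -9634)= - 2^5*5^2*23^1*1823^1*4817^1 =-161577594400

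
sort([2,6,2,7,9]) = [ 2,2,6, 7, 9 ] 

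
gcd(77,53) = 1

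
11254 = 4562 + 6692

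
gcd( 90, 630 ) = 90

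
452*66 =29832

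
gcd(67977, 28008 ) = 9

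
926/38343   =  926/38343 = 0.02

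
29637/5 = 5927 + 2/5 = 5927.40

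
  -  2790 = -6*465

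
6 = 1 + 5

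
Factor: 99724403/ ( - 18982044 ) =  - 2^( - 2) *3^( - 2 ) * 31^( - 1) * 73^ ( - 1 )*233^(-1)*1637^1*60919^1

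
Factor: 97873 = 97^1*1009^1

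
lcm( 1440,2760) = 33120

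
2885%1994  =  891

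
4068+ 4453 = 8521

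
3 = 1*3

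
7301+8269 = 15570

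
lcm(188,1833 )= 7332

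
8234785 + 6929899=15164684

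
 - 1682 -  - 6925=5243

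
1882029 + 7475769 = 9357798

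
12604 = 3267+9337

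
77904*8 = 623232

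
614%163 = 125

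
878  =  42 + 836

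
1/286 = 1/286 = 0.00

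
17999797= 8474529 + 9525268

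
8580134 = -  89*( - 96406 ) 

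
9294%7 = 5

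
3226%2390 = 836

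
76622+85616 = 162238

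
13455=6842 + 6613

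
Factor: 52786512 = 2^4*3^3*71^1*1721^1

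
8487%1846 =1103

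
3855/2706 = 1 + 383/902 = 1.42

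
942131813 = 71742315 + 870389498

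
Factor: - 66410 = -2^1*5^1 *29^1*229^1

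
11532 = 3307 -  - 8225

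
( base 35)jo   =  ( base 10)689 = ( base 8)1261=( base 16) 2B1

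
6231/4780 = 1+1451/4780 = 1.30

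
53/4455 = 53/4455 = 0.01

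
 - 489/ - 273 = 163/91 = 1.79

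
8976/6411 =1 + 855/2137 =1.40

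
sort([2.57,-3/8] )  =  [ - 3/8,  2.57]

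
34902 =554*63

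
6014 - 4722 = 1292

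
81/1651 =81/1651 = 0.05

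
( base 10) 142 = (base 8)216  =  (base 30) 4m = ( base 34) 46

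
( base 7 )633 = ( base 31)A8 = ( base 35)93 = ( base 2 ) 100111110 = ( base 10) 318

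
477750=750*637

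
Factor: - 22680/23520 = -27/28= - 2^( - 2)* 3^3*7^( - 1)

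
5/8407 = 5/8407 = 0.00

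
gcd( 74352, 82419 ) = 3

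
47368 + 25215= 72583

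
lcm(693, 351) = 27027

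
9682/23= 9682/23 = 420.96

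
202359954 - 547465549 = -345105595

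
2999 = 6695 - 3696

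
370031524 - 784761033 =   -  414729509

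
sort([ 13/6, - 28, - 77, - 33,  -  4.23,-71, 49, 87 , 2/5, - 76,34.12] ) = [ - 77, -76, - 71, - 33, - 28, - 4.23,  2/5,13/6, 34.12, 49,87]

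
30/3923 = 30/3923= 0.01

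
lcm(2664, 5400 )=199800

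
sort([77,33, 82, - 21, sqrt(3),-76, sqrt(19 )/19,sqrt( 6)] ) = [  -  76,  -  21, sqrt( 19 ) /19, sqrt (3), sqrt (6 ), 33, 77, 82] 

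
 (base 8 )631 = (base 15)1C4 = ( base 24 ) H1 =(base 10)409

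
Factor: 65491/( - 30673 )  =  -37^ ( - 1)*79^1 = -79/37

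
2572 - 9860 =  - 7288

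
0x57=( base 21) 43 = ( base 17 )52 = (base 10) 87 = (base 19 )4B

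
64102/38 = 1686 + 17/19  =  1686.89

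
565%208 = 149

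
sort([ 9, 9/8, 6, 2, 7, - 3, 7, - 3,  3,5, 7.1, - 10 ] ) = [ - 10,-3,-3,9/8, 2, 3,5,6, 7, 7, 7.1, 9]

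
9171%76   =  51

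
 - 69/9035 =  - 1 + 8966/9035 = - 0.01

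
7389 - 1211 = 6178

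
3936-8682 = -4746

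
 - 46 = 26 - 72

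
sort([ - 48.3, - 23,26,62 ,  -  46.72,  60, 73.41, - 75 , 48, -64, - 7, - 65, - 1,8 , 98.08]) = [- 75, - 65,-64,-48.3 , - 46.72, - 23, - 7, - 1, 8,26,48,60,62, 73.41, 98.08 ] 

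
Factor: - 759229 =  - 759229^1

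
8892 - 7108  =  1784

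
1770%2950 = 1770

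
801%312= 177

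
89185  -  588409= - 499224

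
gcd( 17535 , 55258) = 7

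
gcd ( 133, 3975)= 1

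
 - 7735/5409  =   -7735/5409 = - 1.43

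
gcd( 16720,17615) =5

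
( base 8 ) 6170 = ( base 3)11101020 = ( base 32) 33O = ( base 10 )3192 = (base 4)301320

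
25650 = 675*38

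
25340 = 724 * 35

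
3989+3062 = 7051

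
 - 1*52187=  - 52187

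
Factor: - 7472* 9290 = -2^5*5^1*467^1 * 929^1 = -69414880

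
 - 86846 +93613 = 6767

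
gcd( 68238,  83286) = 18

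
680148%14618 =7720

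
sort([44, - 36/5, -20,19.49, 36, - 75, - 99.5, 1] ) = [ - 99.5, - 75, - 20, - 36/5, 1, 19.49,  36,44] 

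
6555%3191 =173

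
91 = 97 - 6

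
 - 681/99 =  - 7+4/33 = - 6.88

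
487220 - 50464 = 436756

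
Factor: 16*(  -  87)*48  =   - 66816 = -  2^8*3^2*29^1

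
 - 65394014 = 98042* ( - 667)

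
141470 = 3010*47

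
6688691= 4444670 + 2244021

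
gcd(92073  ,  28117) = 1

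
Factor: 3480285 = 3^1 * 5^1*41^1*5659^1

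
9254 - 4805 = 4449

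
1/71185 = 1/71185 = 0.00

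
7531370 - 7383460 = 147910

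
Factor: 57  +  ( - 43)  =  2^1*7^1  =  14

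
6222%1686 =1164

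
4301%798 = 311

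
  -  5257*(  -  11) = 57827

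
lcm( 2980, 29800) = 29800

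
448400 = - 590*( - 760)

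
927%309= 0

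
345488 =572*604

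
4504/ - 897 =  - 4504/897 = -5.02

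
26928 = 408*66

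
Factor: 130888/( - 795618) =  - 65444/397809 = - 2^2*3^( - 2)*16361^1*44201^( - 1 ) 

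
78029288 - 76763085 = 1266203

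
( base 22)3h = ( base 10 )83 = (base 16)53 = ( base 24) 3b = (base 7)146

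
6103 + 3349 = 9452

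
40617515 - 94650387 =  - 54032872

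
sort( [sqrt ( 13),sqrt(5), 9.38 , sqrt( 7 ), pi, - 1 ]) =[  -  1,sqrt( 5 ), sqrt(7 ), pi,sqrt(13),9.38 ]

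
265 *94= 24910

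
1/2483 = 1/2483 = 0.00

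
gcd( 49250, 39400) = 9850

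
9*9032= 81288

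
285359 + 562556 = 847915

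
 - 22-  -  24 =2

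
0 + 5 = 5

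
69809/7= 9972+ 5/7=9972.71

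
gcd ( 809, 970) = 1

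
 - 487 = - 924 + 437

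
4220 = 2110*2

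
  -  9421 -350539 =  - 359960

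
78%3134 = 78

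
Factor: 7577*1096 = 2^3*137^1*7577^1 =8304392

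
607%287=33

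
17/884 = 1/52 = 0.02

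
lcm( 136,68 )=136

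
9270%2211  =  426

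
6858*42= 288036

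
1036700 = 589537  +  447163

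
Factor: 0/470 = 0 = 0^1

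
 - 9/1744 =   -  1 + 1735/1744 = -  0.01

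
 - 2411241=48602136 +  - 51013377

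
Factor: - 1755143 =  - 13^1*79^1*1709^1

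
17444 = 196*89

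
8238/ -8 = - 1030 + 1/4 = - 1029.75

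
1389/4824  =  463/1608= 0.29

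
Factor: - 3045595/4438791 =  - 435085/634113 = - 3^ (-2)*5^1*7^1*31^1*401^1*70457^ ( - 1)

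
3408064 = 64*53251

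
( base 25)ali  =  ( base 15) 202D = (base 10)6793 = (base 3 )100022121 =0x1A89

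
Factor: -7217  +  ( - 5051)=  - 12268 = - 2^2* 3067^1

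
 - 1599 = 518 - 2117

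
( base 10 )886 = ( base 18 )2d4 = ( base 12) 61A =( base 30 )TG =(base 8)1566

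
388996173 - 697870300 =  -  308874127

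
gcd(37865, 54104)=1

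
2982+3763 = 6745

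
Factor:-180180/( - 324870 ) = 2^1*3^1*7^( - 1 )*11^1*17^(  -  1 ) = 66/119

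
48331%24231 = 24100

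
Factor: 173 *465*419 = 3^1*5^1 * 31^1 * 173^1*419^1 = 33706455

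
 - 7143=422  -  7565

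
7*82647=578529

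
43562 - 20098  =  23464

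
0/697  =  0  =  0.00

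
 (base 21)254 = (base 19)2e3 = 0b1111011111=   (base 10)991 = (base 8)1737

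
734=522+212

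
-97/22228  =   - 97/22228  =  - 0.00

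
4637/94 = 49 + 31/94 = 49.33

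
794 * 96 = 76224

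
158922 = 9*17658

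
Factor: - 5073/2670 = - 19/10 = - 2^(-1)*5^(- 1 ) *19^1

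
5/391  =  5/391=0.01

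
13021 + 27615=40636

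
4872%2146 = 580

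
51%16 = 3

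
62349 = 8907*7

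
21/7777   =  3/1111 = 0.00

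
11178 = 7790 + 3388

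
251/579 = 251/579=0.43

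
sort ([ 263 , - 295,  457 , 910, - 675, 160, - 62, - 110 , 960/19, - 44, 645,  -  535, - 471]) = [ - 675,-535,- 471, - 295, - 110, - 62, - 44  ,  960/19,  160 , 263,  457, 645 , 910]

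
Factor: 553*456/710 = 2^2*3^1*5^(-1 )*7^1*19^1*71^( - 1) * 79^1 = 126084/355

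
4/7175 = 4/7175  =  0.00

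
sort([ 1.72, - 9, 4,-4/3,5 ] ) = [ - 9, -4/3, 1.72, 4,  5 ] 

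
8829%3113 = 2603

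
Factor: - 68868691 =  - 68868691^1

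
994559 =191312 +803247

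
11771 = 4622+7149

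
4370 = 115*38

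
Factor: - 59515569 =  - 3^2*29^1*43^1*5303^1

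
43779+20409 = 64188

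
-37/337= - 37/337 = - 0.11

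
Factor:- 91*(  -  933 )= 3^1 * 7^1*13^1*311^1 = 84903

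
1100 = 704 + 396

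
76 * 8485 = 644860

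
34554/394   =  17277/197 =87.70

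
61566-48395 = 13171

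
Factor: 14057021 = 11^1 * 1277911^1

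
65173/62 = 1051 + 11/62  =  1051.18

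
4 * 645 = 2580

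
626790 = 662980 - 36190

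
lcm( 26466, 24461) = 1614426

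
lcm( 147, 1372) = 4116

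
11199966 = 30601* 366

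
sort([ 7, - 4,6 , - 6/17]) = [ - 4, - 6/17, 6,7]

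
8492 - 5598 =2894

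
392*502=196784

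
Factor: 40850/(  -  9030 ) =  - 3^( - 1)  *5^1*7^( - 1 )*19^1=-  95/21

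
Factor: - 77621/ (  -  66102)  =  2^(- 1)*3^( - 1) * 23^(-1) * 479^( -1 )*77621^1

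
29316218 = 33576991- 4260773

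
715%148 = 123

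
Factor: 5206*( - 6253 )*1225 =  - 39877569550 = -2^1*5^2*7^2*13^2*19^1 * 37^1*137^1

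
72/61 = 72/61 =1.18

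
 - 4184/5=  - 837 + 1/5 = - 836.80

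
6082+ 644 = 6726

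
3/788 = 3/788  =  0.00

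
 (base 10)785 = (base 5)11120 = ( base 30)q5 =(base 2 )1100010001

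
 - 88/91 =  - 1+3/91 = -0.97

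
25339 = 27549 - 2210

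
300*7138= 2141400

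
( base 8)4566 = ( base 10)2422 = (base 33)27D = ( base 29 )2PF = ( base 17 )868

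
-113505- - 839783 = 726278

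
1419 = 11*129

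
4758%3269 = 1489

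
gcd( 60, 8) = 4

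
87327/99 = 9703/11 =882.09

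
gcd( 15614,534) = 2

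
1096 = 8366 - 7270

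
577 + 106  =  683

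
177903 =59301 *3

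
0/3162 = 0 = 0.00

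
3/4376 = 3/4376 = 0.00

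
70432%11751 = 11677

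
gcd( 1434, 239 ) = 239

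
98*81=7938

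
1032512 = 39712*26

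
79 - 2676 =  - 2597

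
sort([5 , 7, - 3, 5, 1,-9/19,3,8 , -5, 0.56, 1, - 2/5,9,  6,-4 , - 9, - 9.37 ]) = [ - 9.37,  -  9 ,-5, - 4, - 3, - 9/19,-2/5,  0.56,1, 1,3,5, 5, 6, 7, 8, 9]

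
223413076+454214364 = 677627440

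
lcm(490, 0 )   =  0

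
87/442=87/442 = 0.20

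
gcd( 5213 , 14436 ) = 401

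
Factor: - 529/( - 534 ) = 2^( - 1 )*3^( - 1) * 23^2 *89^( - 1 ) 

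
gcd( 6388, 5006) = 2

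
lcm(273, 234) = 1638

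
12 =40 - 28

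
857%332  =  193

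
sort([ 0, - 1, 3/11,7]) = [ - 1, 0,3/11 , 7 ] 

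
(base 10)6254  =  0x186e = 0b1100001101110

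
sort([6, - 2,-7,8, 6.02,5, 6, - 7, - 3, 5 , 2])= [ - 7, - 7,-3, - 2,2,5, 5, 6,6,  6.02,8 ] 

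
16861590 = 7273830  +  9587760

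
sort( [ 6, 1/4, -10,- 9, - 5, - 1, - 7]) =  [ - 10, - 9, - 7,  -  5, - 1, 1/4, 6]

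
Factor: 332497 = 11^1*167^1*181^1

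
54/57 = 18/19 = 0.95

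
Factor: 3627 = 3^2 * 13^1*31^1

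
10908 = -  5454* ( - 2)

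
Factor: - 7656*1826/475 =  - 2^4*3^1*5^( - 2 )*11^2*19^ ( - 1)*29^1 * 83^1=- 13979856/475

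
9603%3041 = 480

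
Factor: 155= 5^1*31^1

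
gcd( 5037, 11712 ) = 3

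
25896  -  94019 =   -  68123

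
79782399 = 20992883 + 58789516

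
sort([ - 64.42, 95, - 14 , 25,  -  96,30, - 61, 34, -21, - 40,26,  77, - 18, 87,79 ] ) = [ - 96, - 64.42, - 61, - 40,  -  21,  -  18,-14,25,  26,30,34,77, 79, 87,95] 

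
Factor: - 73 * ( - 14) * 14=2^2 * 7^2 * 73^1 = 14308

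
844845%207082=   16517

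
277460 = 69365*4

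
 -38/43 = - 1  +  5/43 =- 0.88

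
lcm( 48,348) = 1392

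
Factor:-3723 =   -  3^1*17^1 * 73^1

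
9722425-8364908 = 1357517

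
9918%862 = 436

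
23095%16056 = 7039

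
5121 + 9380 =14501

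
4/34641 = 4/34641 = 0.00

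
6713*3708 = 24891804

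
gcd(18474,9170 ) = 2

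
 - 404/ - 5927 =404/5927 = 0.07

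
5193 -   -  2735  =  7928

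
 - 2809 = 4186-6995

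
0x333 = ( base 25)17j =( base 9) 1110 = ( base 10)819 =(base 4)30303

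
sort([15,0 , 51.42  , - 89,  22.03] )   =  [- 89 , 0, 15,22.03,51.42]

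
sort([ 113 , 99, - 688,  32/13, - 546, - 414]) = [ - 688, - 546, - 414,32/13,99,113 ]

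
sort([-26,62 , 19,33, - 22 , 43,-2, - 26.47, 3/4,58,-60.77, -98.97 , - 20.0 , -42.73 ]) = [-98.97, - 60.77,-42.73, - 26.47,  -  26, - 22,  -  20.0, -2,3/4, 19,33 , 43,58, 62 ]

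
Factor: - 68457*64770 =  - 2^1*3^2*5^1*17^1 * 19^1*127^1*1201^1 = -4433959890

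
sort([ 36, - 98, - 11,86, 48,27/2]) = [  -  98,  -  11, 27/2, 36, 48  ,  86] 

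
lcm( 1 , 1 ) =1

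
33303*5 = 166515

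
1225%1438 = 1225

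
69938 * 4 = 279752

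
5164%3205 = 1959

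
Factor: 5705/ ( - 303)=- 3^(-1)*5^1*7^1*101^( - 1 ) * 163^1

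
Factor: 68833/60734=2^(  -  1) * 17^1 * 4049^1*30367^( - 1 ) 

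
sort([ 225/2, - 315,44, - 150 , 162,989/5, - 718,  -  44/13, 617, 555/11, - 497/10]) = [ -718,-315,  -  150, - 497/10, - 44/13, 44,555/11,225/2, 162, 989/5,  617]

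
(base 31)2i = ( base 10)80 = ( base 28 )2O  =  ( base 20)40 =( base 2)1010000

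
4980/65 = 996/13 =76.62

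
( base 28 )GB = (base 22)kj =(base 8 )713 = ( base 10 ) 459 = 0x1cb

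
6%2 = 0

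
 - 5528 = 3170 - 8698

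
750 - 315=435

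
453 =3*151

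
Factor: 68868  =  2^2*3^2*1913^1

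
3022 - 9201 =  - 6179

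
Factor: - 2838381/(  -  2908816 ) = 2^(  -  4 )*3^1*7^1*13^1*29^( - 1 )*37^1 * 281^1*6269^( - 1 )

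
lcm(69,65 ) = 4485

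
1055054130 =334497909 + 720556221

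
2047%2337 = 2047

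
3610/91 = 3610/91 = 39.67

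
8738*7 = 61166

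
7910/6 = 1318 + 1/3 = 1318.33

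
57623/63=57623/63 = 914.65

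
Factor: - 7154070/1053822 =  - 15485/2281 = - 5^1*19^1*163^1*2281^(-1) 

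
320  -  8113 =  - 7793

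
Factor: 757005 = 3^1*5^1*109^1*463^1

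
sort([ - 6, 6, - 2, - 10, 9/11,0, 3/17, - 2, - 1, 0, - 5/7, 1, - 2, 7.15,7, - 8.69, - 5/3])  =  [ - 10, - 8.69, - 6,- 2, - 2,  -  2,-5/3, - 1,-5/7, 0, 0, 3/17,9/11,1,6, 7,7.15]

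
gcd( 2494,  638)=58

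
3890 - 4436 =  - 546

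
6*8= 48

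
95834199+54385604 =150219803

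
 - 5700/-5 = 1140 + 0/1 = 1140.00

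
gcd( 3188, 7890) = 2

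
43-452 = - 409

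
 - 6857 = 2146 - 9003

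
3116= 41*76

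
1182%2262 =1182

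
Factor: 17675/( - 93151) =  - 5^2*7^1*101^1 *93151^( - 1) 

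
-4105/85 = -49+12/17   =  - 48.29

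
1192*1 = 1192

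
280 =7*40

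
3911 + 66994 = 70905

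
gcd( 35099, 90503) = 1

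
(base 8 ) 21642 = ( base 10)9122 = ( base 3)110111212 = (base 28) bhm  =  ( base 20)12G2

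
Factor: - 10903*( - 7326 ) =79875378 =2^1*3^2*11^1*37^1*10903^1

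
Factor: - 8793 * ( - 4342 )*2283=2^1*3^3 * 13^1 * 167^1 * 761^1 * 977^1=87163127298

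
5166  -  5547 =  - 381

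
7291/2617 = 7291/2617 = 2.79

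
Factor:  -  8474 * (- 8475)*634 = 2^2 * 3^1 * 5^2 * 19^1 * 113^1*223^1*317^1 = 45532073100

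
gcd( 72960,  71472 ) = 48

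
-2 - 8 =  - 10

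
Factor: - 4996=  - 2^2*1249^1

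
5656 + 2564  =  8220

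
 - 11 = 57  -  68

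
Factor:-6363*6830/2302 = -3^2 * 5^1*7^1*101^1*683^1*1151^( - 1 )=-21729645/1151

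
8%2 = 0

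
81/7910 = 81/7910 = 0.01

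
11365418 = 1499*7582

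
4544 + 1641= 6185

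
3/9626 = 3/9626 = 0.00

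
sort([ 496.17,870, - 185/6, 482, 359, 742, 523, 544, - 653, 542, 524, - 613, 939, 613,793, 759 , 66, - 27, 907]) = [ - 653, - 613, - 185/6, - 27,  66,359, 482,496.17,523, 524,542,544 , 613, 742, 759, 793, 870, 907, 939] 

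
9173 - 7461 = 1712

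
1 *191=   191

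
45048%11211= 204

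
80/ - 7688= - 10/961 = -0.01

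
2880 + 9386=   12266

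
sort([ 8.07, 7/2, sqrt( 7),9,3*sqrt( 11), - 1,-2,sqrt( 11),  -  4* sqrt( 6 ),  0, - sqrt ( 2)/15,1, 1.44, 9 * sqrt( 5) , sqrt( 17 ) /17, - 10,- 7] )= [ - 10, - 4*sqrt( 6 ), - 7, - 2, - 1, - sqrt( 2)/15,0,sqrt (17)/17, 1,1.44, sqrt(7),sqrt(11) , 7/2, 8.07,9,  3*sqrt(11 ),9*sqrt( 5 )] 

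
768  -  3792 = -3024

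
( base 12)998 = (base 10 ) 1412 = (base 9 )1838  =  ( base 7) 4055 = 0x584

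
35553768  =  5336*6663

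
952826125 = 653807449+299018676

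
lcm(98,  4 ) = 196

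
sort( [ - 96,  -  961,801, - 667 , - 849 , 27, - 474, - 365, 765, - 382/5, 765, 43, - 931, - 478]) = [ - 961  , - 931,-849 , - 667, - 478 , - 474,-365, - 96, - 382/5,27,  43 , 765,  765,801] 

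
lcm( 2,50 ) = 50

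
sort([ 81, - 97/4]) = [  -  97/4, 81 ]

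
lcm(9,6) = 18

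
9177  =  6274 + 2903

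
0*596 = 0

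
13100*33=432300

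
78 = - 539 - -617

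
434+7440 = 7874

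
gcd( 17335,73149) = 1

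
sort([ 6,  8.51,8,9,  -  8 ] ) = [-8, 6 , 8,8.51, 9 ] 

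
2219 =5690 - 3471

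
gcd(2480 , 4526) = 62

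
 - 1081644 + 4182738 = 3101094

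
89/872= 89/872= 0.10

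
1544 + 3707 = 5251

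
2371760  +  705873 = 3077633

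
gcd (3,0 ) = 3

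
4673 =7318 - 2645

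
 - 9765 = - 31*315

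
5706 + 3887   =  9593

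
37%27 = 10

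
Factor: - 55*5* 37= - 5^2*11^1*37^1= -10175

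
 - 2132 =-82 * 26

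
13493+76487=89980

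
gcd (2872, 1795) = 359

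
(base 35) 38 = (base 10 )113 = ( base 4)1301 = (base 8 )161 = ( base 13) 89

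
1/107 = 1/107 = 0.01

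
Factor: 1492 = 2^2*373^1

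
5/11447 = 5/11447 =0.00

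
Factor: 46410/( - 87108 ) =- 2^( - 1)*5^1 *13^1 * 61^( -1 ) = - 65/122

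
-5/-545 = 1/109  =  0.01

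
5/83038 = 5/83038 = 0.00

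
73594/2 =36797 = 36797.00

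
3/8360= 3/8360=0.00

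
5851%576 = 91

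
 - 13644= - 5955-7689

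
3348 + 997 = 4345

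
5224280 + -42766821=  - 37542541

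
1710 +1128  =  2838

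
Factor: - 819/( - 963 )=91/107=7^1*13^1*107^(-1 )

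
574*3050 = 1750700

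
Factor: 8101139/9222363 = 3^(- 3 ) *1423^1 * 5693^1 * 341569^( - 1) 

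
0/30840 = 0=0.00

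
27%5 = 2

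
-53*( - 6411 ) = 339783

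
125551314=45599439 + 79951875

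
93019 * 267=24836073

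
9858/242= 40 + 89/121 = 40.74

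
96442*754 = 72717268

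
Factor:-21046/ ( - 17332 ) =2^( - 1)*7^(-1) * 17^1  =  17/14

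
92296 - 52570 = 39726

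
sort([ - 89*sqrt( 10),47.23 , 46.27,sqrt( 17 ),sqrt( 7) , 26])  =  [  -  89*sqrt( 10 ),  sqrt(7 ),sqrt(17) , 26,46.27,47.23] 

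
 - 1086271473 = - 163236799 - 923034674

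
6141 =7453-1312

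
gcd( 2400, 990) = 30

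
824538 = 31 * 26598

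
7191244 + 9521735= 16712979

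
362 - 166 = 196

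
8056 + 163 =8219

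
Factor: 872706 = 2^1*3^1*145451^1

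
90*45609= 4104810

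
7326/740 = 99/10 = 9.90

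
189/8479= 189/8479 = 0.02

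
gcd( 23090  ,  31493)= 1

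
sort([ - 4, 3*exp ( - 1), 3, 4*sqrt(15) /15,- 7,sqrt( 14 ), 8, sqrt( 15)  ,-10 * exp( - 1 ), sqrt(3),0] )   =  [ - 7, - 4, - 10 *exp(  -  1 ), 0,4*sqrt ( 15) /15, 3*exp( - 1 ), sqrt( 3 ),3,sqrt ( 14 )  ,  sqrt(15 ),  8 ] 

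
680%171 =167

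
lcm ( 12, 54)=108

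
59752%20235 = 19282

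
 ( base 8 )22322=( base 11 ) 709A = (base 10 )9426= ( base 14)3614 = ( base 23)hij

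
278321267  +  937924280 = 1216245547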